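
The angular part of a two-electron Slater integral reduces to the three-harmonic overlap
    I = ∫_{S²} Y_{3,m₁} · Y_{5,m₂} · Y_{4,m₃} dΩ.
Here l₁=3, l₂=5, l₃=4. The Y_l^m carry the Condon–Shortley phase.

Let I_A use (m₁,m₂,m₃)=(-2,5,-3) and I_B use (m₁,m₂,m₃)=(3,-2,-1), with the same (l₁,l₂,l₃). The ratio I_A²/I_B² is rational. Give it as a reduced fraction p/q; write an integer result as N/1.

Shared (l₁,l₂,l₃)=(3,5,4): N and (l;000)² cancel in I_A²/I_B².
A: Δ = 4!·2!·6!/13! = 1/180180; Racah Σ t=4..4: t=4:+1/17280 = 1/17280; ⇒ 3j(3 5 4; -2 5 -3)² = 35/858, sgn -1
B: Δ = 4!·2!·6!/13! = 1/180180; Racah Σ t=0..0: t=0:+1/1728 = 1/1728; ⇒ 3j(3 5 4; 3 -2 -1)² = 25/858, sgn -1
I_A²/I_B² = (35/858)/(25/858) = 7/5

7/5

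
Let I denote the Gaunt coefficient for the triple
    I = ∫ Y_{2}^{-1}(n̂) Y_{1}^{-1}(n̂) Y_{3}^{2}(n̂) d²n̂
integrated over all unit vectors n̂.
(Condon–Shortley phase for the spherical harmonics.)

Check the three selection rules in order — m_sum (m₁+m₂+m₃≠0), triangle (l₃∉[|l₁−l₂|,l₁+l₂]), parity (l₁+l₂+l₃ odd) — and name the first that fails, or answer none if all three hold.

none

Σmᵢ = 0  ✓
l₃∈[|l₁−l₂|,l₁+l₂]=[1,3], have l₃=3  ✓
Σlᵢ = 6 ⇒ even  ✓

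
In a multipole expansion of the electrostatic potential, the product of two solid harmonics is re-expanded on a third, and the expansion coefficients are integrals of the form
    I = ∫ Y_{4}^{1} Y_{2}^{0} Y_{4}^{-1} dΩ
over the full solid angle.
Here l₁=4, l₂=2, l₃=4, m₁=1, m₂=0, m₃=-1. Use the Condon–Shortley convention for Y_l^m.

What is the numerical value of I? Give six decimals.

-0.139264

Rules hold: Σm=0, L=10 even, 2≤4≤6.
N = 9·5·9 = 405
Δ = 2!·6!·2!/11! = 1/13860
Racah Σ t=0..2: t=0:+1/192 t=1:−1/36 t=2:+1/192 = -5/288
⇒ 3j(4 2 4; 0 0 0)² = 20/693, sgn -1
Racah Σ t=0..2: t=0:+1/144 t=1:−1/48 t=2:+1/480 = -17/1440
⇒ 3j(4 2 4; 1 0 -1)² = 289/13860, sgn +1
4πI² = N·(3j₀)²·(3jₘ)² = 1445/5929
I = -1·√(0.243717/4π) = -0.13926381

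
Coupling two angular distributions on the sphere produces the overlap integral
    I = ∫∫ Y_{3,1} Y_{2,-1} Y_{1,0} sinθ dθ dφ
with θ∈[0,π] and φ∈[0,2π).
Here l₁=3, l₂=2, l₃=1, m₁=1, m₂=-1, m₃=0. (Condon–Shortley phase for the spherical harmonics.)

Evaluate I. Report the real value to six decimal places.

-0.233597

Rules hold: Σm=0, L=6 even, 1≤1≤5.
N = 7·5·3 = 105
Δ = 4!·2!·0!/7! = 1/105
Racah Σ t=2..2: t=2:+1/4 = 1/4
⇒ 3j(3 2 1; 0 0 0)² = 3/35, sgn -1
Racah Σ t=1..1: t=1:−1/6 = -1/6
⇒ 3j(3 2 1; 1 -1 0)² = 8/105, sgn +1
4πI² = N·(3j₀)²·(3jₘ)² = 24/35
I = -1·√(0.685714/4π) = -0.23359668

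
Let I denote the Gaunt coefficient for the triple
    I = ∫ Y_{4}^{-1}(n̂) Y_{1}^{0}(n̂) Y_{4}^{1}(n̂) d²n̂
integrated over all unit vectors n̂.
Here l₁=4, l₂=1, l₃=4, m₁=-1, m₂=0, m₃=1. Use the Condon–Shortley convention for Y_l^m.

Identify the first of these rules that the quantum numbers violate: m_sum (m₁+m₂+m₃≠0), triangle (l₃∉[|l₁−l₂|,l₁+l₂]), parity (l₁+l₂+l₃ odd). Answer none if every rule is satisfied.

azimuthal sum: -1 + 0 + 1 = 0  ✓
3 ≤ 4 ≤ 5 (triangle on l)  ✓
L = 4 + 1 + 4 = 9 (odd)  ✗

parity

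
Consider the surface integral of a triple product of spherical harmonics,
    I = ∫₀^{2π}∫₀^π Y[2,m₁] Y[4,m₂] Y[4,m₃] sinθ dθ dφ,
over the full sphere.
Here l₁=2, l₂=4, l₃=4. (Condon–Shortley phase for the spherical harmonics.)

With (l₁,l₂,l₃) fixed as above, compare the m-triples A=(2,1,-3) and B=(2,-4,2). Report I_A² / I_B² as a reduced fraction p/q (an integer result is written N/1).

l's match ⇒ only the (l;m) 3-j factors differ between A and B.
A: triangle coeff Δ(2,4,4) = 1/13860; Σ_t [0,0]: t=0:+1/480 = 1/480; (3j)²=3/110 [(2 4 4; 2 1 -3)], sign=-1
B: triangle coeff Δ(2,4,4) = 1/13860; Σ_t [0,0]: t=0:+1/2880 = 1/2880; (3j)²=2/165 [(2 4 4; 2 -4 2)], sign=+1
I_A²/I_B² = (3/110)/(2/165) = 9/4

9/4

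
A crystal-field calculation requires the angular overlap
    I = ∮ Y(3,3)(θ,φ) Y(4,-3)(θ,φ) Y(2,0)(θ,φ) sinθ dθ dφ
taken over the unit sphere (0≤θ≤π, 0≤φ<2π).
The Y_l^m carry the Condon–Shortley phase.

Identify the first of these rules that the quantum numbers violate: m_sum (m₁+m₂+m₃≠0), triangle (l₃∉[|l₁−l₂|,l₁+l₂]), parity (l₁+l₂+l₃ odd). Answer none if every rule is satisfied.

m₁+m₂+m₃ = 3 − 3 + 0 = 0  ✓
triangle: |3−4|=1 ≤ l₃=2 ≤ 3+4=7  ✓
parity: l₁+l₂+l₃ = 9 is odd  ✗

parity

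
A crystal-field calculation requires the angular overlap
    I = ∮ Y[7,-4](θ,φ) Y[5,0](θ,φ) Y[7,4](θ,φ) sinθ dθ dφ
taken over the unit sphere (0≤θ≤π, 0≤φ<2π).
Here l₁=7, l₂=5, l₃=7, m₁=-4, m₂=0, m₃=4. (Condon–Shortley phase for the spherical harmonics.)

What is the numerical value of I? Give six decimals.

l₁+l₂+l₃=19 is odd: 3j(l;000)=0 ⇒ I=0

0.000000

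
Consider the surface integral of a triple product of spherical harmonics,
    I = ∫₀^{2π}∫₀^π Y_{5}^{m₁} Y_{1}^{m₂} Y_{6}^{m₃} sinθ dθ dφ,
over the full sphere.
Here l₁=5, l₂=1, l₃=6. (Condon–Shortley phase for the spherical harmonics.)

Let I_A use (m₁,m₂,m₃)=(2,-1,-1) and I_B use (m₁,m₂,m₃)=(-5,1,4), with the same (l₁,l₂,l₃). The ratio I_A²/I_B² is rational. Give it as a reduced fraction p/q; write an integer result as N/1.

10/1

l's match ⇒ only the (l;m) 3-j factors differ between A and B.
A: triangle coeff Δ(5,1,6) = 1/858; Σ_t [0,0]: t=0:+1/60480 = 1/60480; (3j)²=5/429 [(5 1 6; 2 -1 -1)], sign=-1
B: triangle coeff Δ(5,1,6) = 1/858; Σ_t [0,0]: t=0:+1/7257600 = 1/7257600; (3j)²=1/858 [(5 1 6; -5 1 4)], sign=+1
I_A²/I_B² = (5/429)/(1/858) = 10/1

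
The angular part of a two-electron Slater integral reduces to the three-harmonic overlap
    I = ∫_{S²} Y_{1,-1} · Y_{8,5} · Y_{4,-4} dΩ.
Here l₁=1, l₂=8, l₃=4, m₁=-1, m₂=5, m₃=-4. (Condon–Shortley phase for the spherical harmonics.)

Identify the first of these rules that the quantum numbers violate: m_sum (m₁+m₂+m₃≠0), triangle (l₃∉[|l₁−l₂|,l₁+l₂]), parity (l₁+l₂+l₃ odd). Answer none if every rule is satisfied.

m₁+m₂+m₃ = -1 + 5 − 4 = 0  ✓
triangle: |1−8|=7 ≤ l₃=4 ≤ 1+8=9  ✗
parity: l₁+l₂+l₃ = 13 is odd

triangle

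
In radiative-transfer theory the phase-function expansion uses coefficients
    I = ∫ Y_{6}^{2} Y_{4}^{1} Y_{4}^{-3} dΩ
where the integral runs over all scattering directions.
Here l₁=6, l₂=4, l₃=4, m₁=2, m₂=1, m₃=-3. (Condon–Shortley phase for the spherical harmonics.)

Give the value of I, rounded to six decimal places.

Rules hold: Σm=0, L=14 even, 2≤4≤10.
N = 13·9·9 = 1053
Δ = 6!·6!·2!/15! = 1/1261260
Racah Σ t=2..4: t=2:+1/4608 t=3:−1/1296 t=4:+1/4608 = -7/20736
⇒ 3j(6 4 4; 0 0 0)² = 20/1287, sgn -1
Racah Σ t=3..4: t=3:−1/8640 t=4:+1/34560 = -1/11520
⇒ 3j(6 4 4; 2 1 -3)² = 3/143, sgn +1
4πI² = N·(3j₀)²·(3jₘ)² = 540/1573
I = -1·√(0.343293/4π) = -0.16528277

-0.165283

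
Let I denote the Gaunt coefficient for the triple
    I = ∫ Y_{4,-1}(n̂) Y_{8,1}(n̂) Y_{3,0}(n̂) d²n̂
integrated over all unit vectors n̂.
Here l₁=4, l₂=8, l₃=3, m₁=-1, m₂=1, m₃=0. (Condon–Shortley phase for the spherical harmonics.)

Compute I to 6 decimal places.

0.000000

l₃=3 ∉ [4,12] — triangle fails ⇒ I = 0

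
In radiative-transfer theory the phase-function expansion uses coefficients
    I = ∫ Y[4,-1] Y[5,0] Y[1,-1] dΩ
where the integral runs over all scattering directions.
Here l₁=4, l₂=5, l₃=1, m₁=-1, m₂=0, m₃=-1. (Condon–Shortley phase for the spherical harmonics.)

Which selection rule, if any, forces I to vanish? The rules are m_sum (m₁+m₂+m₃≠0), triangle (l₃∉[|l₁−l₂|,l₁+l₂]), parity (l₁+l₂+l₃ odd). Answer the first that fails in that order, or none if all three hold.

m_sum

m₁+m₂+m₃ = -1 + 0 − 1 = -2  ✗
triangle: |4−5|=1 ≤ l₃=1 ≤ 4+5=9
parity: l₁+l₂+l₃ = 10 is even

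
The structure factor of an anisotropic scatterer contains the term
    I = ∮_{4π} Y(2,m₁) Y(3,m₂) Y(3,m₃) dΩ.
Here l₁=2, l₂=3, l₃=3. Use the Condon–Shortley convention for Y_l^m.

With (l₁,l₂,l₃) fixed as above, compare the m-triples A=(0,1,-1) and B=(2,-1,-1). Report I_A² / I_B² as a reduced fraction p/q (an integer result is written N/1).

3/8

l's match ⇒ only the (l;m) 3-j factors differ between A and B.
A: triangle coeff Δ(2,3,3) = 1/3780; Σ_t [0,2]: t=0:+1/96 t=1:−1/6 t=2:+1/16 = -3/32; (3j)²=3/140 [(2 3 3; 0 1 -1)], sign=-1
B: triangle coeff Δ(2,3,3) = 1/3780; Σ_t [0,0]: t=0:+1/16 = 1/16; (3j)²=2/35 [(2 3 3; 2 -1 -1)], sign=+1
I_A²/I_B² = (3/140)/(2/35) = 3/8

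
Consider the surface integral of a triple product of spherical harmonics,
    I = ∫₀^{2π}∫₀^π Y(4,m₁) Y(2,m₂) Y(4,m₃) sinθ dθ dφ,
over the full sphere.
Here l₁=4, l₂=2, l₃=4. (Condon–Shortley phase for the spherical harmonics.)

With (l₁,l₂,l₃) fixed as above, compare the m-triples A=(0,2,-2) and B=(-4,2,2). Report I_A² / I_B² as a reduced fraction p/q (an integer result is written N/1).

Shared (l₁,l₂,l₃)=(4,2,4): N and (l;000)² cancel in I_A²/I_B².
A: Δ = 2!·6!·2!/11! = 1/13860; Racah Σ t=2..2: t=2:+1/192 = 1/192; ⇒ 3j(4 2 4; 0 2 -2)² = 3/77, sgn +1
B: Δ = 2!·6!·2!/11! = 1/13860; Racah Σ t=2..2: t=2:+1/2880 = 1/2880; ⇒ 3j(4 2 4; -4 2 2)² = 2/165, sgn +1
I_A²/I_B² = (3/77)/(2/165) = 45/14

45/14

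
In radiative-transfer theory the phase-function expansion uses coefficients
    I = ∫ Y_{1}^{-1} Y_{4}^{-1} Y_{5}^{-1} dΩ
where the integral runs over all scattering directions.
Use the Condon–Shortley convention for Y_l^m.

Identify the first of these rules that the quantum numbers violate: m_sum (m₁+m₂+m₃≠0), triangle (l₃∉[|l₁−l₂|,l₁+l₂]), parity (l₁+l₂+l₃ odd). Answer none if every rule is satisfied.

m₁+m₂+m₃ = -1 − 1 − 1 = -3  ✗
triangle: |1−4|=3 ≤ l₃=5 ≤ 1+4=5
parity: l₁+l₂+l₃ = 10 is even

m_sum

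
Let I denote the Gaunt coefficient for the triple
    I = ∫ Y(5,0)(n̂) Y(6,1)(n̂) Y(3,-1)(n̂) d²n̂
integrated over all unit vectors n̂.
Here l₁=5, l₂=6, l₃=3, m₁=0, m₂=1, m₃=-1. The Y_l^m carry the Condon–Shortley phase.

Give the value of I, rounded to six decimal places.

-0.077843

Rules hold: Σm=0, L=14 even, 1≤3≤11.
N = 11·13·7 = 1001
Δ = 8!·2!·4!/15! = 1/675675
Racah Σ t=3..5: t=3:−1/8640 t=4:+1/2304 t=5:−1/8640 = 7/34560
⇒ 3j(5 6 3; 0 0 0)² = 7/429, sgn -1
Racah Σ t=3..5: t=3:−1/34560 t=4:+1/3456 t=5:−1/5760 = 1/11520
⇒ 3j(5 6 3; 0 1 -1)² = 2/429, sgn +1
4πI² = N·(3j₀)²·(3jₘ)² = 98/1287
I = -1·√(0.0761461/4π) = -0.07784287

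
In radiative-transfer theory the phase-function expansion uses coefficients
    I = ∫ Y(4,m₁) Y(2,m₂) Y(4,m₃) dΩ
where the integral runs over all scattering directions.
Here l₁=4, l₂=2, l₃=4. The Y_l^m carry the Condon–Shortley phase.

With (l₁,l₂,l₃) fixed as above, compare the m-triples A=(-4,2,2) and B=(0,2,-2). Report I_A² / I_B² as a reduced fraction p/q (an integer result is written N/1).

14/45

Shared (l₁,l₂,l₃)=(4,2,4): N and (l;000)² cancel in I_A²/I_B².
A: Δ = 2!·6!·2!/11! = 1/13860; Racah Σ t=2..2: t=2:+1/2880 = 1/2880; ⇒ 3j(4 2 4; -4 2 2)² = 2/165, sgn +1
B: Δ = 2!·6!·2!/11! = 1/13860; Racah Σ t=2..2: t=2:+1/192 = 1/192; ⇒ 3j(4 2 4; 0 2 -2)² = 3/77, sgn +1
I_A²/I_B² = (2/165)/(3/77) = 14/45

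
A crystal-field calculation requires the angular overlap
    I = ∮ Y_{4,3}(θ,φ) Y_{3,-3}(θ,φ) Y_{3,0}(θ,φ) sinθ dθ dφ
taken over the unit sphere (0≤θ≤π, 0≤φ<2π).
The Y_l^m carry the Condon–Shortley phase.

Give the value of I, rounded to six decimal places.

0.203551

m-sum 0 ✓  L=10 even ✓  1≤3≤7 ✓
Π(2lᵢ+1) = 9×7×7 = 441
triangle coeff Δ(4,3,3) = 1/34650
Σ_t [1,3]: t=1:−1/72 t=2:+1/16 t=3:−1/72 = 5/144
(3j)²=2/77 [(4 3 3; 0 0 0)], sign=-1
Σ_t [0,0]: t=0:+1/288 = 1/288
(3j)²=1/22 [(4 3 3; 3 -3 0)], sign=-1
⇒ 4πI² = 63/121
I = (+1)√(63/121/(4π)) = 0.20355073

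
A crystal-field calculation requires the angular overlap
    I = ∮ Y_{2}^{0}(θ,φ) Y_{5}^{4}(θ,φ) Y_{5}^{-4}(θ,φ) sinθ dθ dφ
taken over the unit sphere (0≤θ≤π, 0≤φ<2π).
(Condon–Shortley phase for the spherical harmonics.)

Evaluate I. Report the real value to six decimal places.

Checks pass: Σm=0; 12 even; l₃=5∈[3,7].
(2·2+1)(2·5+1)(2·5+1) = 605
Δ: 2! 2! 8! / 13! → 1/38610
sum: t=0:+1/2880 t=1:−1/576 t=2:+1/2880 = -1/960
3j²(2 5 5; 0 0 0) = Δ·Π!·Σ² = 10/429  (sign +1)
sum: t=1:−1/40320 t=2:+1/20160 = 1/40320
3j²(2 5 5; 0 4 -4) = Δ·Π!·Σ² = 6/715  (sign -1)
combine: 4πI² = 605·10/429·6/715 = 20/169
take √, sign -1: I = -0.09704356

-0.097044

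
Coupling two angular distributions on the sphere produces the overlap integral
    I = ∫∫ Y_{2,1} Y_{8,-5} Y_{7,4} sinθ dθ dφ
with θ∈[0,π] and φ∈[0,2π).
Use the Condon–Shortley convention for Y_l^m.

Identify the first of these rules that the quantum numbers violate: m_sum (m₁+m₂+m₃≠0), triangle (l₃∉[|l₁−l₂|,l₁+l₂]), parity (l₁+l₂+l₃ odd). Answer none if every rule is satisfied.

parity

azimuthal sum: 1 − 5 + 4 = 0  ✓
6 ≤ 7 ≤ 10 (triangle on l)  ✓
L = 2 + 8 + 7 = 17 (odd)  ✗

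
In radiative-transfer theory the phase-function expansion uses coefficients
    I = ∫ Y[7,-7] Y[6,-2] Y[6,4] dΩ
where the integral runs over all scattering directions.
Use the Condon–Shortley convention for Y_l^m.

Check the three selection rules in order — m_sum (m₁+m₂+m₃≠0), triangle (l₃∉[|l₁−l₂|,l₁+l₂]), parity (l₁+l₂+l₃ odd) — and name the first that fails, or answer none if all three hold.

m_sum

azimuthal sum: -7 − 2 + 4 = -5  ✗
1 ≤ 6 ≤ 13 (triangle on l)
L = 7 + 6 + 6 = 19 (odd)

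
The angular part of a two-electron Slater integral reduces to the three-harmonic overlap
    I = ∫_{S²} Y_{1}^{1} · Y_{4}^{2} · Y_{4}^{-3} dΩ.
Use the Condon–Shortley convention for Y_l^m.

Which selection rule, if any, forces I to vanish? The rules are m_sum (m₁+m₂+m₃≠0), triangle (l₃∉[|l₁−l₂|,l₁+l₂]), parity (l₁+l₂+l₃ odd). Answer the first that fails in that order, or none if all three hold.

azimuthal sum: 1 + 2 − 3 = 0  ✓
3 ≤ 4 ≤ 5 (triangle on l)  ✓
L = 1 + 4 + 4 = 9 (odd)  ✗

parity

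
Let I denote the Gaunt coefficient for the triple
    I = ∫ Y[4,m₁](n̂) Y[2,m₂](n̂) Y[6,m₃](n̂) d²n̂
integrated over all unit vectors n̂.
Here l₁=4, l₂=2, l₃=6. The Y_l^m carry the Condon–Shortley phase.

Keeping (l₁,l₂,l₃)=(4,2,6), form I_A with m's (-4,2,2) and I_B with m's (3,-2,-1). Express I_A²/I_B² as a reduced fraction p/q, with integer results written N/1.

1/5

l's match ⇒ only the (l;m) 3-j factors differ between A and B.
A: triangle coeff Δ(4,2,6) = 1/6435; Σ_t [0,0]: t=0:+1/967680 = 1/967680; (3j)²=1/6435 [(4 2 6; -4 2 2)], sign=+1
B: triangle coeff Δ(4,2,6) = 1/6435; Σ_t [0,0]: t=0:+1/120960 = 1/120960; (3j)²=1/1287 [(4 2 6; 3 -2 -1)], sign=-1
I_A²/I_B² = (1/6435)/(1/1287) = 1/5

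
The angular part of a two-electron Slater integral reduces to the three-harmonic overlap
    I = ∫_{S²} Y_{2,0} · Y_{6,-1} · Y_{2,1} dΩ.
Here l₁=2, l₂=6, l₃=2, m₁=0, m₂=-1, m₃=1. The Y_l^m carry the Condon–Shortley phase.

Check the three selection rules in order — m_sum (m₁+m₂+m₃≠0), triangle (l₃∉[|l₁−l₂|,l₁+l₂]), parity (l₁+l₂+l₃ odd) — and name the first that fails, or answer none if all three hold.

Σmᵢ = 0  ✓
l₃∈[|l₁−l₂|,l₁+l₂]=[4,8], have l₃=2  ✗
Σlᵢ = 10 ⇒ even

triangle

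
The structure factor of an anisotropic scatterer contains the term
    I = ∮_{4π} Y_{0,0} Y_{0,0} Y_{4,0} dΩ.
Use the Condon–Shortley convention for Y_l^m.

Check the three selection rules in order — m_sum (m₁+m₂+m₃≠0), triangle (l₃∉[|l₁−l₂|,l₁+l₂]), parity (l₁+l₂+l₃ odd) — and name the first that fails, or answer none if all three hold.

triangle

azimuthal sum: 0 + 0 + 0 = 0  ✓
0 ≤ 4 ≤ 0 (triangle on l)  ✗
L = 0 + 0 + 4 = 4 (even)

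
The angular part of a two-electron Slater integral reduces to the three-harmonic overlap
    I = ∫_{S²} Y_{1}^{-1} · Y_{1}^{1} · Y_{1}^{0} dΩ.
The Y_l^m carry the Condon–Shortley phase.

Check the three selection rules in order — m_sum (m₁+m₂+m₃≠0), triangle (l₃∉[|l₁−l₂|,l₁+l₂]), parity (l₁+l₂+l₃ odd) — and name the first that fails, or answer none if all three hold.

parity

m₁+m₂+m₃ = -1 + 1 + 0 = 0  ✓
triangle: |1−1|=0 ≤ l₃=1 ≤ 1+1=2  ✓
parity: l₁+l₂+l₃ = 3 is odd  ✗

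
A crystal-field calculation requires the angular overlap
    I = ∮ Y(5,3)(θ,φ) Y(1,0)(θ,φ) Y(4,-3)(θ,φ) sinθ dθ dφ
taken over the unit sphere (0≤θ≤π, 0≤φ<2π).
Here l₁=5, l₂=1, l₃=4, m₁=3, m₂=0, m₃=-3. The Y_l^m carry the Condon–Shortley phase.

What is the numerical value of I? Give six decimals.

Checks pass: Σm=0; 10 even; l₃=4∈[4,6].
(2·5+1)(2·1+1)(2·4+1) = 297
Δ: 2! 8! 0! / 11! → 1/495
sum: t=1:−1/576 = -1/576
3j²(5 1 4; 0 0 0) = Δ·Π!·Σ² = 5/99  (sign -1)
sum: t=1:−1/5040 = -1/5040
3j²(5 1 4; 3 0 -3) = Δ·Π!·Σ² = 16/495  (sign +1)
combine: 4πI² = 297·5/99·16/495 = 16/33
take √, sign -1: I = -0.19642560

-0.196426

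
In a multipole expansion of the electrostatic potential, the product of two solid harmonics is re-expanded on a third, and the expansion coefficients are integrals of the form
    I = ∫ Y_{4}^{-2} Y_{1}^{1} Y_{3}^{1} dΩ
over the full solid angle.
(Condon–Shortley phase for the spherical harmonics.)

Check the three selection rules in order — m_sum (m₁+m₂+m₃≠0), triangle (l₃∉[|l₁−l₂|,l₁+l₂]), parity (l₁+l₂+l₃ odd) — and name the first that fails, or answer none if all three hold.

m₁+m₂+m₃ = -2 + 1 + 1 = 0  ✓
triangle: |4−1|=3 ≤ l₃=3 ≤ 4+1=5  ✓
parity: l₁+l₂+l₃ = 8 is even  ✓

none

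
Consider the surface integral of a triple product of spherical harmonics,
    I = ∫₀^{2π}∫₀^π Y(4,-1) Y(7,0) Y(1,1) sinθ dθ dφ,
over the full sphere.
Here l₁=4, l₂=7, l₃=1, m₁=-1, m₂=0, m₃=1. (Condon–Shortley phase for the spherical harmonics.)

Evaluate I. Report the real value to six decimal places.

0.000000

|4−7|≤1≤4+7 violated ⇒ I = 0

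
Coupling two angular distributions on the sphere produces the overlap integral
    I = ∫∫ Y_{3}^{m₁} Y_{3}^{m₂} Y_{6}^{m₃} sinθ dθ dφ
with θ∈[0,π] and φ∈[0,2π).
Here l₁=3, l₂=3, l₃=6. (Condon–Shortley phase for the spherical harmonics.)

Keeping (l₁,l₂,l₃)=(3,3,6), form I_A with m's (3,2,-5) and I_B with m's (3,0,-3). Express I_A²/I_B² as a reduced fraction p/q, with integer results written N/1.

l's match ⇒ only the (l;m) 3-j factors differ between A and B.
A: triangle coeff Δ(3,3,6) = 1/12012; Σ_t [0,0]: t=0:+1/86400 = 1/86400; (3j)²=1/26 [(3 3 6; 3 2 -5)], sign=-1
B: triangle coeff Δ(3,3,6) = 1/12012; Σ_t [0,0]: t=0:+1/25920 = 1/25920; (3j)²=1/143 [(3 3 6; 3 0 -3)], sign=-1
I_A²/I_B² = (1/26)/(1/143) = 11/2

11/2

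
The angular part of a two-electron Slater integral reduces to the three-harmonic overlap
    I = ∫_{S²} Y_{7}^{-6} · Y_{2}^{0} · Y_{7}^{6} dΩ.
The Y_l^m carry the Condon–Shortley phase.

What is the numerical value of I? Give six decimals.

-0.148420

Checks pass: Σm=0; 16 even; l₃=7∈[5,9].
(2·7+1)(2·2+1)(2·7+1) = 1125
Δ: 2! 12! 2! / 17! → 1/185640
sum: t=0:+1/2419200 t=1:−1/518400 t=2:+1/2419200 = -1/907200
3j²(7 2 7; 0 0 0) = Δ·Π!·Σ² = 56/3315  (sign +1)
sum: t=1:−1/479001600 t=2:+1/159667200 = 1/239500800
3j²(7 2 7; -6 0 6) = Δ·Π!·Σ² = 26/1785  (sign -1)
combine: 4πI² = 1125·56/3315·26/1785 = 80/289
take √, sign -1: I = -0.14841956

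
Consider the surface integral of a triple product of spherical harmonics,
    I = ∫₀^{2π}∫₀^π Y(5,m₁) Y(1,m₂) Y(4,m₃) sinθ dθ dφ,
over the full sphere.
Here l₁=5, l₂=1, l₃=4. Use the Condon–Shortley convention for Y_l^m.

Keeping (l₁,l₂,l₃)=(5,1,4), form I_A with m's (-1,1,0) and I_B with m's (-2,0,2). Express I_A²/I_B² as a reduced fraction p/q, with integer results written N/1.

5/7

l's match ⇒ only the (l;m) 3-j factors differ between A and B.
A: triangle coeff Δ(5,1,4) = 1/495; Σ_t [2,2]: t=2:+1/1152 = 1/1152; (3j)²=1/33 [(5 1 4; -1 1 0)], sign=+1
B: triangle coeff Δ(5,1,4) = 1/495; Σ_t [1,1]: t=1:−1/1440 = -1/1440; (3j)²=7/165 [(5 1 4; -2 0 2)], sign=-1
I_A²/I_B² = (1/33)/(7/165) = 5/7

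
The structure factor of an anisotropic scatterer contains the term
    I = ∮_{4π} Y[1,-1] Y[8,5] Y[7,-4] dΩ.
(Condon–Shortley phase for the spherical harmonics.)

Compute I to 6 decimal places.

-0.270230

Checks pass: Σm=0; 16 even; l₃=7∈[7,9].
(2·1+1)(2·8+1)(2·7+1) = 765
Δ: 2! 0! 14! / 17! → 1/2040
sum: t=1:−1/25401600 = -1/25401600
3j²(1 8 7; 0 0 0) = Δ·Π!·Σ² = 8/255  (sign +1)
sum: t=2:+1/479001600 = 1/479001600
3j²(1 8 7; -1 5 -4) = Δ·Π!·Σ² = 13/340  (sign -1)
combine: 4πI² = 765·8/255·13/340 = 78/85
take √, sign -1: I = -0.27022959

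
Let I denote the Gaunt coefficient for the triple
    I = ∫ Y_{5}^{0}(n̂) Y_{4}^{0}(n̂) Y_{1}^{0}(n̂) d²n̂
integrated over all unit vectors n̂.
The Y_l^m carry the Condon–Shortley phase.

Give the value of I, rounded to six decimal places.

0.245532

Rules hold: Σm=0, L=10 even, 1≤1≤9.
N = 11·9·3 = 297
Δ = 8!·2!·0!/11! = 1/495
Racah Σ t=4..4: t=4:+1/576 = 1/576
⇒ 3j(5 4 1; 0 0 0)² = 5/99, sgn -1
(m-triple is (0,0,0) — same symbol as above.)
4πI² = N·(3j₀)²·(3jₘ)² = 25/33
I = +1·√(0.757576/4π) = 0.24553200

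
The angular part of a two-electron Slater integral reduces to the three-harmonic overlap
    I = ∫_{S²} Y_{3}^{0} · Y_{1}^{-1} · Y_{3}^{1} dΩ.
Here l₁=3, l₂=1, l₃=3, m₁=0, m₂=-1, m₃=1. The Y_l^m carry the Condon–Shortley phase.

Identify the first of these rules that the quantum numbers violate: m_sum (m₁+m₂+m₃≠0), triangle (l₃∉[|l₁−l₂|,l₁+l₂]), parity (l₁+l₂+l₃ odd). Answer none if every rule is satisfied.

Σmᵢ = 0  ✓
l₃∈[|l₁−l₂|,l₁+l₂]=[2,4], have l₃=3  ✓
Σlᵢ = 7 ⇒ odd  ✗

parity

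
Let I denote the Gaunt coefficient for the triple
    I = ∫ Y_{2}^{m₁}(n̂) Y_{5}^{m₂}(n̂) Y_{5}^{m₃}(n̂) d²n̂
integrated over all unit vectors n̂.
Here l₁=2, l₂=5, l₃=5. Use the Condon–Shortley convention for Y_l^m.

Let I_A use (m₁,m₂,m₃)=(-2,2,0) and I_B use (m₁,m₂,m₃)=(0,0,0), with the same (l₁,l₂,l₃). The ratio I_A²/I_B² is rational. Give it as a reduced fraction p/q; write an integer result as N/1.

l's match ⇒ only the (l;m) 3-j factors differ between A and B.
A: triangle coeff Δ(2,5,5) = 1/38610; Σ_t [2,2]: t=2:+1/2880 = 1/2880; (3j)²=14/429 [(2 5 5; -2 2 0)], sign=-1
B: triangle coeff Δ(2,5,5) = 1/38610; Σ_t [0,2]: t=0:+1/2880 t=1:−1/576 t=2:+1/2880 = -1/960; (3j)²=10/429 [(2 5 5; 0 0 0)], sign=+1
I_A²/I_B² = (14/429)/(10/429) = 7/5

7/5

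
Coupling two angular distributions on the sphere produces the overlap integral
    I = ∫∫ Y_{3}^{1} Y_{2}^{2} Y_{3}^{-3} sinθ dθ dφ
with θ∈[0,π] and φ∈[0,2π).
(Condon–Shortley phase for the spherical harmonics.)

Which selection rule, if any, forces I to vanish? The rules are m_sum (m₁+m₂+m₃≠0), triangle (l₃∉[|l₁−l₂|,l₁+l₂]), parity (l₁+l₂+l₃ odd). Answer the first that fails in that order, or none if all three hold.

m₁+m₂+m₃ = 1 + 2 − 3 = 0  ✓
triangle: |3−2|=1 ≤ l₃=3 ≤ 3+2=5  ✓
parity: l₁+l₂+l₃ = 8 is even  ✓

none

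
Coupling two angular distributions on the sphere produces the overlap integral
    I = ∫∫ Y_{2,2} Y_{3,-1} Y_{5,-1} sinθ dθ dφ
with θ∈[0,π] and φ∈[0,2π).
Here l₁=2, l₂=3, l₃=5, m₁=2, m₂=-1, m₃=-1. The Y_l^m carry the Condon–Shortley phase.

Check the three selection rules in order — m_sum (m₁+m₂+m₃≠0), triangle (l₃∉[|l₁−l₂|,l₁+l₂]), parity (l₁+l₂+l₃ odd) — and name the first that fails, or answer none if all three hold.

none

Σmᵢ = 0  ✓
l₃∈[|l₁−l₂|,l₁+l₂]=[1,5], have l₃=5  ✓
Σlᵢ = 10 ⇒ even  ✓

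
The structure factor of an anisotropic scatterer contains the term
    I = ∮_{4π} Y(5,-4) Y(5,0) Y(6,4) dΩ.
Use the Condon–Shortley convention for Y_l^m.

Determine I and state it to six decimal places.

-0.082328

Checks pass: Σm=0; 16 even; l₃=6∈[0,10].
(2·5+1)(2·5+1)(2·6+1) = 1573
Δ: 4! 6! 6! / 17! → 1/28588560
sum: t=0:+1/345600 t=1:−1/13824 t=2:+1/5184 t=3:−1/13824 t=4:+1/345600 = 7/129600
3j²(5 5 6; 0 0 0) = Δ·Π!·Σ² = 80/7293  (sign +1)
sum: t=3:−1/207360 t=4:+1/345600 = -1/518400
3j²(5 5 6; -4 0 4) = Δ·Π!·Σ² = 12/2431  (sign -1)
combine: 4πI² = 1573·80/7293·12/2431 = 320/3757
take √, sign -1: I = -0.08232836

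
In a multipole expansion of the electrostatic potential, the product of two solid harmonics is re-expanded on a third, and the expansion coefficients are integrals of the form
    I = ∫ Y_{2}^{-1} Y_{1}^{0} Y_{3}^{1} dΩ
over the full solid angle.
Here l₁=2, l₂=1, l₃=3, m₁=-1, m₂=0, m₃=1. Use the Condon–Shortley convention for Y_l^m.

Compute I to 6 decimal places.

m-sum 0 ✓  L=6 even ✓  1≤3≤3 ✓
Π(2lᵢ+1) = 5×3×7 = 105
triangle coeff Δ(2,1,3) = 1/105
Σ_t [0,0]: t=0:+1/4 = 1/4
(3j)²=3/35 [(2 1 3; 0 0 0)], sign=-1
Σ_t [0,0]: t=0:+1/6 = 1/6
(3j)²=8/105 [(2 1 3; -1 0 1)], sign=+1
⇒ 4πI² = 24/35
I = (-1)√(24/35/(4π)) = -0.23359668

-0.233597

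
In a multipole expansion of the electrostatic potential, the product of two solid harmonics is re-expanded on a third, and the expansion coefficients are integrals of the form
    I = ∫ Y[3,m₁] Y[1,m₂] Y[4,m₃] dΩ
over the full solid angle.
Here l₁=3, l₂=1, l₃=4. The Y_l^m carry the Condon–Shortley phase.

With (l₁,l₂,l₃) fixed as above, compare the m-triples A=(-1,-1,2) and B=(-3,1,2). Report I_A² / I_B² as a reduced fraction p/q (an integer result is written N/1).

15/1

Shared (l₁,l₂,l₃)=(3,1,4): N and (l;000)² cancel in I_A²/I_B².
A: Δ = 0!·6!·2!/9! = 1/252; Racah Σ t=0..0: t=0:+1/96 = 1/96; ⇒ 3j(3 1 4; -1 -1 2)² = 5/84, sgn +1
B: Δ = 0!·6!·2!/9! = 1/252; Racah Σ t=0..0: t=0:+1/1440 = 1/1440; ⇒ 3j(3 1 4; -3 1 2)² = 1/252, sgn +1
I_A²/I_B² = (5/84)/(1/252) = 15/1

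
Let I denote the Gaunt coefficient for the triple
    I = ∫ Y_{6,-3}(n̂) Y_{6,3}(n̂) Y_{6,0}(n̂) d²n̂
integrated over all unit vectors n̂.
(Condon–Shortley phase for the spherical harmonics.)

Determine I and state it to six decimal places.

0.123095

Rules hold: Σm=0, L=18 even, 0≤6≤12.
N = 13·13·13 = 2197
Δ = 6!·6!·6!/19! = 1/325909584
Racah Σ t=0..6: t=0:+1/373248000 t=1:−1/1728000 t=2:+1/110592 t=3:−1/46656 t=4:+1/110592 t=5:−1/1728000 t=6:+1/373248000 = -7/1555200
⇒ 3j(6 6 6; 0 0 0)² = 400/46189, sgn -1
Racah Σ t=3..6: t=3:−1/18662400 t=4:+1/691200 t=5:−1/276480 t=6:+1/933120 = -43/37324800
⇒ 3j(6 6 6; -3 3 0)² = 1849/184756, sgn -1
4πI² = N·(3j₀)²·(3jₘ)² = 2403700/12623809
I = +1·√(0.19041/4π) = 0.12309488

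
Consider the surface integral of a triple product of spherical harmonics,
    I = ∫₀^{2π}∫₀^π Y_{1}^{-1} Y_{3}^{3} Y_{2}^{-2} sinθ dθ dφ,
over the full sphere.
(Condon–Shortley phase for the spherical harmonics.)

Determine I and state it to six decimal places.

Rules hold: Σm=0, L=6 even, 2≤2≤4.
N = 3·7·5 = 105
Δ = 2!·0!·4!/7! = 1/105
Racah Σ t=1..1: t=1:−1/4 = -1/4
⇒ 3j(1 3 2; 0 0 0)² = 3/35, sgn -1
Racah Σ t=2..2: t=2:+1/48 = 1/48
⇒ 3j(1 3 2; -1 3 -2)² = 1/7, sgn +1
4πI² = N·(3j₀)²·(3jₘ)² = 9/7
I = -1·√(1.28571/4π) = -0.31986543

-0.319865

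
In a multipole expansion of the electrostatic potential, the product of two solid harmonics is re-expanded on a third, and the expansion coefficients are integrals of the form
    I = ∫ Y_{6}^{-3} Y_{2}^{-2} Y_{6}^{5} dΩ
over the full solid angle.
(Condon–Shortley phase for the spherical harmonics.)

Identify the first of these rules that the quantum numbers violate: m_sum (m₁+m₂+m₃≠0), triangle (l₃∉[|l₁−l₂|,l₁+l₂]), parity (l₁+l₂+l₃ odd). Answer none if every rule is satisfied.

m₁+m₂+m₃ = -3 − 2 + 5 = 0  ✓
triangle: |6−2|=4 ≤ l₃=6 ≤ 6+2=8  ✓
parity: l₁+l₂+l₃ = 14 is even  ✓

none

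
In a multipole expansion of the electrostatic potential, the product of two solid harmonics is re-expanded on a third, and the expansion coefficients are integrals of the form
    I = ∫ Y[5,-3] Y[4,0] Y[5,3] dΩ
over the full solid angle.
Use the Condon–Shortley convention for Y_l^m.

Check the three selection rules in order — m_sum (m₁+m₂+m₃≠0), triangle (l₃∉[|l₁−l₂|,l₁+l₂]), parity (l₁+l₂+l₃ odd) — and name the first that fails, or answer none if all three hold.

none

azimuthal sum: -3 + 0 + 3 = 0  ✓
1 ≤ 5 ≤ 9 (triangle on l)  ✓
L = 5 + 4 + 5 = 14 (even)  ✓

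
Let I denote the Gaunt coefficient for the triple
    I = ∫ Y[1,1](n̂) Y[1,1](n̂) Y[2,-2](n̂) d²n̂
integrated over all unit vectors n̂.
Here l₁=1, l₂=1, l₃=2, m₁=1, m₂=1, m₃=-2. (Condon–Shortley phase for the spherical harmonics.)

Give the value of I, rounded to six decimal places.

0.309019

m-sum 0 ✓  L=4 even ✓  0≤2≤2 ✓
Π(2lᵢ+1) = 3×3×5 = 45
triangle coeff Δ(1,1,2) = 1/30
Σ_t [0,0]: t=0:+1/1 = 1/1
(3j)²=2/15 [(1 1 2; 0 0 0)], sign=+1
Σ_t [0,0]: t=0:+1/4 = 1/4
(3j)²=1/5 [(1 1 2; 1 1 -2)], sign=+1
⇒ 4πI² = 6/5
I = (+1)√(6/5/(4π)) = 0.30901936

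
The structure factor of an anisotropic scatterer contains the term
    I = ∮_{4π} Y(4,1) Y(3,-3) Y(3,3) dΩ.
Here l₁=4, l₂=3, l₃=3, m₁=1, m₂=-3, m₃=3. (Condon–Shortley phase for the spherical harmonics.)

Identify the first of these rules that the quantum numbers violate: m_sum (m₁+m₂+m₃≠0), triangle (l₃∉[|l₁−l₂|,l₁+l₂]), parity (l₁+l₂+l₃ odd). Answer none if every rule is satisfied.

m₁+m₂+m₃ = 1 − 3 + 3 = 1  ✗
triangle: |4−3|=1 ≤ l₃=3 ≤ 4+3=7
parity: l₁+l₂+l₃ = 10 is even

m_sum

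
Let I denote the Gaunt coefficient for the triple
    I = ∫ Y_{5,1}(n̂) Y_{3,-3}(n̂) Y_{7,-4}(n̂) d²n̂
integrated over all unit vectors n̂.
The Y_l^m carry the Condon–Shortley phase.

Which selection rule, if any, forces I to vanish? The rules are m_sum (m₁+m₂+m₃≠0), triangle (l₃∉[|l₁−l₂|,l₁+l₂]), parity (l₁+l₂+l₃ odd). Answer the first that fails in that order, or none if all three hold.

m_sum

m₁+m₂+m₃ = 1 − 3 − 4 = -6  ✗
triangle: |5−3|=2 ≤ l₃=7 ≤ 5+3=8
parity: l₁+l₂+l₃ = 15 is odd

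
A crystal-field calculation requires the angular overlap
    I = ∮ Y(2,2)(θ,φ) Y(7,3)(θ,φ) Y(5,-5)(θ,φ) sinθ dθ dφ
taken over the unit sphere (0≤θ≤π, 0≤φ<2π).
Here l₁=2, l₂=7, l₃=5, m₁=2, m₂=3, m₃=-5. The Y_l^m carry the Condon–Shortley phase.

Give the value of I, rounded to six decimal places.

Rules hold: Σm=0, L=14 even, 5≤5≤9.
N = 5·15·11 = 825
Δ = 4!·0!·10!/15! = 1/15015
Racah Σ t=2..2: t=2:+1/57600 = 1/57600
⇒ 3j(2 7 5; 0 0 0)² = 21/715, sgn -1
Racah Σ t=0..0: t=0:+1/87091200 = 1/87091200
⇒ 3j(2 7 5; 2 3 -5)² = 1/15015, sgn +1
4πI² = N·(3j₀)²·(3jₘ)² = 3/1859
I = -1·√(0.00161377/4π) = -0.01133225

-0.011332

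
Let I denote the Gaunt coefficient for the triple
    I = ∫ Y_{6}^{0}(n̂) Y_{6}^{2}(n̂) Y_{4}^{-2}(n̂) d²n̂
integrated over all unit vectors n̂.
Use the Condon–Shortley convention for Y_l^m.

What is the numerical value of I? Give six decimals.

-0.107540

Rules hold: Σm=0, L=16 even, 0≤4≤12.
N = 13·13·9 = 1521
Δ = 8!·4!·4!/17! = 1/15315300
Racah Σ t=2..6: t=2:+1/829440 t=3:−1/25920 t=4:+1/9216 t=5:−1/25920 t=6:+1/829440 = 7/207360
⇒ 3j(6 6 4; 0 0 0)² = 28/2431, sgn +1
Racah Σ t=4..6: t=4:+1/55296 t=5:−1/25920 t=6:+1/138240 = -11/829440
⇒ 3j(6 6 4; 0 2 -2)² = 11/1326, sgn -1
4πI² = N·(3j₀)²·(3jₘ)² = 42/289
I = -1·√(0.145329/4π) = -0.10754019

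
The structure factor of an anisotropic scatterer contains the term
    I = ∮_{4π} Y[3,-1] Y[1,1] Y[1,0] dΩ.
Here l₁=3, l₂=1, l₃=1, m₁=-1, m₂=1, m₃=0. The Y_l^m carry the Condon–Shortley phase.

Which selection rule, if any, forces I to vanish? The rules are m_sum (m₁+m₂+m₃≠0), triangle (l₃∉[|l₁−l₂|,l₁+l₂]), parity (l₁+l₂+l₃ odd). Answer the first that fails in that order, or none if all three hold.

Σmᵢ = 0  ✓
l₃∈[|l₁−l₂|,l₁+l₂]=[2,4], have l₃=1  ✗
Σlᵢ = 5 ⇒ odd

triangle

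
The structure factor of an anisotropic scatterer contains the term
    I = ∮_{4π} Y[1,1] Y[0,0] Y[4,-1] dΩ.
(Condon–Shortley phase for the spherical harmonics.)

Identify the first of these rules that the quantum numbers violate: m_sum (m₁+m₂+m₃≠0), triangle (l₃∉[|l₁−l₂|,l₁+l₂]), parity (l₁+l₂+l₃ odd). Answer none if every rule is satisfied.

triangle

Σmᵢ = 0  ✓
l₃∈[|l₁−l₂|,l₁+l₂]=[1,1], have l₃=4  ✗
Σlᵢ = 5 ⇒ odd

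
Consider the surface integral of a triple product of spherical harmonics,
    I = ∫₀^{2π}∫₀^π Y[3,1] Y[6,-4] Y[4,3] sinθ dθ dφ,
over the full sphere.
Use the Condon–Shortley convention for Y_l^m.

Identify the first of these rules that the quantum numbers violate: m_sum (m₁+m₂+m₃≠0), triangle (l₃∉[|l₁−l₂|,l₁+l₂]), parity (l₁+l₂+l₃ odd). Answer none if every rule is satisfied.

parity

Σmᵢ = 0  ✓
l₃∈[|l₁−l₂|,l₁+l₂]=[3,9], have l₃=4  ✓
Σlᵢ = 13 ⇒ odd  ✗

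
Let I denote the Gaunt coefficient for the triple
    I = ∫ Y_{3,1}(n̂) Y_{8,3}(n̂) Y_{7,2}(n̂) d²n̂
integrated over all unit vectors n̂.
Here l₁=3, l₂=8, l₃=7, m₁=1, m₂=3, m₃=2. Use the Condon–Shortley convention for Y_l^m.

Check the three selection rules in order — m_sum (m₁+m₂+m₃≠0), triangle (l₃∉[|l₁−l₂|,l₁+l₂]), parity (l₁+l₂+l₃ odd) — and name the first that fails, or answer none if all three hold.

azimuthal sum: 1 + 3 + 2 = 6  ✗
5 ≤ 7 ≤ 11 (triangle on l)
L = 3 + 8 + 7 = 18 (even)

m_sum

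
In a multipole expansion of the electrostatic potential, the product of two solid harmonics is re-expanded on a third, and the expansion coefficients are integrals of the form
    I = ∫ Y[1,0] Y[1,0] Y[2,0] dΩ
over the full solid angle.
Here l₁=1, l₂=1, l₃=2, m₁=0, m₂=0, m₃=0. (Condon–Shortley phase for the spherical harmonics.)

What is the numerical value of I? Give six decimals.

0.252313

Rules hold: Σm=0, L=4 even, 0≤2≤2.
N = 3·3·5 = 45
Δ = 0!·2!·2!/5! = 1/30
Racah Σ t=0..0: t=0:+1/1 = 1/1
⇒ 3j(1 1 2; 0 0 0)² = 2/15, sgn +1
(m-triple is (0,0,0) — same symbol as above.)
4πI² = N·(3j₀)²·(3jₘ)² = 4/5
I = +1·√(0.8/4π) = 0.25231325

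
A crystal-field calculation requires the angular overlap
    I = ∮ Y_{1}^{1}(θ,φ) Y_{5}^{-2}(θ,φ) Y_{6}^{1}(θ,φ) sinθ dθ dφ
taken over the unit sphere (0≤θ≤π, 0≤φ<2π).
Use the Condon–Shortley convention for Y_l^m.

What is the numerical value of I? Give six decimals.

-0.129207

Rules hold: Σm=0, L=12 even, 4≤6≤6.
N = 3·11·13 = 429
Δ = 0!·2!·10!/13! = 1/858
Racah Σ t=0..0: t=0:+1/14400 = 1/14400
⇒ 3j(1 5 6; 0 0 0)² = 6/143, sgn +1
Racah Σ t=0..0: t=0:+1/60480 = 1/60480
⇒ 3j(1 5 6; 1 -2 1)² = 5/429, sgn -1
4πI² = N·(3j₀)²·(3jₘ)² = 30/143
I = -1·√(0.20979/4π) = -0.12920749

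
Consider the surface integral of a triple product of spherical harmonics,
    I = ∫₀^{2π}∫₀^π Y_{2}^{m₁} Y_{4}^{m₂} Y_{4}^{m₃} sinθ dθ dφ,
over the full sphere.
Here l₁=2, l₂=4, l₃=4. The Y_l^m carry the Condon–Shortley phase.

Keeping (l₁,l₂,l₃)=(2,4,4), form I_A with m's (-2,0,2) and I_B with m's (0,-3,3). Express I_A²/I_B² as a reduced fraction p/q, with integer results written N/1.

Shared (l₁,l₂,l₃)=(2,4,4): N and (l;000)² cancel in I_A²/I_B².
A: Δ = 2!·2!·6!/11! = 1/13860; Racah Σ t=2..2: t=2:+1/192 = 1/192; ⇒ 3j(2 4 4; -2 0 2)² = 3/77, sgn +1
B: Δ = 2!·2!·6!/11! = 1/13860; Racah Σ t=0..1: t=0:+1/480 t=1:−1/720 = 1/1440; ⇒ 3j(2 4 4; 0 -3 3)² = 7/1980, sgn -1
I_A²/I_B² = (3/77)/(7/1980) = 540/49

540/49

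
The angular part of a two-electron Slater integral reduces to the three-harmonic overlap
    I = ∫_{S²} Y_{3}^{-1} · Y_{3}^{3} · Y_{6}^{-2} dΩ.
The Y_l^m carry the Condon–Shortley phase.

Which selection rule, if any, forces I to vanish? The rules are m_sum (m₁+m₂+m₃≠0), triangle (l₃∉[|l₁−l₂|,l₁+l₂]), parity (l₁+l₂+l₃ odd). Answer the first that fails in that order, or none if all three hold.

Σmᵢ = 0  ✓
l₃∈[|l₁−l₂|,l₁+l₂]=[0,6], have l₃=6  ✓
Σlᵢ = 12 ⇒ even  ✓

none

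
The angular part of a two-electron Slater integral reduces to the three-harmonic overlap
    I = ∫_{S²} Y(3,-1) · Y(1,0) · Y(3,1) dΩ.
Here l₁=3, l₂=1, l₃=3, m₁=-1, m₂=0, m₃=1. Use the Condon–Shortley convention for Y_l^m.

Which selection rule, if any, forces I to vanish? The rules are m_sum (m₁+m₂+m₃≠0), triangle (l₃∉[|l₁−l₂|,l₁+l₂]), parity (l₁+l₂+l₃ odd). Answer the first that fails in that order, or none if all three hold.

parity

azimuthal sum: -1 + 0 + 1 = 0  ✓
2 ≤ 3 ≤ 4 (triangle on l)  ✓
L = 3 + 1 + 3 = 7 (odd)  ✗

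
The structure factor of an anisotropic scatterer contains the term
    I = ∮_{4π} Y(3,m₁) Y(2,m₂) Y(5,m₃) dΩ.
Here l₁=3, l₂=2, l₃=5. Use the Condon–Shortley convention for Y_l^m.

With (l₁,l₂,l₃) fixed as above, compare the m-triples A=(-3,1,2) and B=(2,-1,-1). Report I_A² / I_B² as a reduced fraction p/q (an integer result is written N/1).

7/24

Shared (l₁,l₂,l₃)=(3,2,5): N and (l;000)² cancel in I_A²/I_B².
A: Δ = 0!·6!·4!/11! = 1/2310; Racah Σ t=0..0: t=0:+1/4320 = 1/4320; ⇒ 3j(3 2 5; -3 1 2)² = 1/330, sgn -1
B: Δ = 0!·6!·4!/11! = 1/2310; Racah Σ t=0..0: t=0:+1/720 = 1/720; ⇒ 3j(3 2 5; 2 -1 -1)² = 4/385, sgn +1
I_A²/I_B² = (1/330)/(4/385) = 7/24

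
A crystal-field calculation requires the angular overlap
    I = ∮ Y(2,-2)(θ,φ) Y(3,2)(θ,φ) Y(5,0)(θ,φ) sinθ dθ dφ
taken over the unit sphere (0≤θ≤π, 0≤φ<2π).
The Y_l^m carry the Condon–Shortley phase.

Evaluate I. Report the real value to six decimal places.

m-sum 0 ✓  L=10 even ✓  1≤5≤5 ✓
Π(2lᵢ+1) = 5×7×11 = 385
triangle coeff Δ(2,3,5) = 1/2310
Σ_t [0,0]: t=0:+1/144 = 1/144
(3j)²=10/231 [(2 3 5; 0 0 0)], sign=-1
Σ_t [0,0]: t=0:+1/2880 = 1/2880
(3j)²=1/462 [(2 3 5; -2 2 0)], sign=-1
⇒ 4πI² = 25/693
I = (+1)√(25/693/(4π)) = 0.05357948

0.053579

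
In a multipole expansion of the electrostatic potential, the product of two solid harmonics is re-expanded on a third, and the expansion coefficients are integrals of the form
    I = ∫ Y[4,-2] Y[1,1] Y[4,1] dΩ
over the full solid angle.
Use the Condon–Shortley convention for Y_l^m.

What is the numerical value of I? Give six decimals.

0.000000

l₁+l₂+l₃=9 is odd: 3j(l;000)=0 ⇒ I=0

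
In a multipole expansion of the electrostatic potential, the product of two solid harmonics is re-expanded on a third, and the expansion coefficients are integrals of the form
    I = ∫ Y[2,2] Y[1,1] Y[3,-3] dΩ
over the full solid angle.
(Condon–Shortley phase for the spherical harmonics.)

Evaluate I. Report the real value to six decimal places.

Rules hold: Σm=0, L=6 even, 1≤3≤3.
N = 5·3·7 = 105
Δ = 0!·4!·2!/7! = 1/105
Racah Σ t=0..0: t=0:+1/4 = 1/4
⇒ 3j(2 1 3; 0 0 0)² = 3/35, sgn -1
Racah Σ t=0..0: t=0:+1/48 = 1/48
⇒ 3j(2 1 3; 2 1 -3)² = 1/7, sgn +1
4πI² = N·(3j₀)²·(3jₘ)² = 9/7
I = -1·√(1.28571/4π) = -0.31986543

-0.319865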